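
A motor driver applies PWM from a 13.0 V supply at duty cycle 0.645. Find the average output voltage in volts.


V_avg = V_supply * D = 13.0*0.645 = 8.3850

8.3850 V


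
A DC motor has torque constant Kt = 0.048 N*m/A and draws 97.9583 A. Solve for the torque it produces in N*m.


tau = Kt * I = 0.048*97.9583 = 4.7020

4.7020 N*m


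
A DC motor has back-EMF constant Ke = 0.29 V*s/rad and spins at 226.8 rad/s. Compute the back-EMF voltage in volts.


V_emf = Ke * omega = 0.29*226.8 = 65.7720

65.7720 V


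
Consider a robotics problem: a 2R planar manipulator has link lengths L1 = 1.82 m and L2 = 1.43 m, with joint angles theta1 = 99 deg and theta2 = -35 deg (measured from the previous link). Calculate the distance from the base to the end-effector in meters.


x = L1*cos(th1) + L2*cos(th1+th2) = 0.342160
y = L1*sin(th1) + L2*sin(th1+th2) = 3.082868
d = sqrt(x^2 + y^2) = sqrt(0.117073 + 9.504075) = 3.1018

3.1018 m


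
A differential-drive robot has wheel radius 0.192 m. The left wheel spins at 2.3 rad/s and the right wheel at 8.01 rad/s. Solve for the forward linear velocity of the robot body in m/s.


v = r*(wR + wL)/2 = 0.192*(8.01 + 2.3)/2 = 0.9898

0.9898 m/s


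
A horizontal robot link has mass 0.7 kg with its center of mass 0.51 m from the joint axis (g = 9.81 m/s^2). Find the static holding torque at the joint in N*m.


tau = m*g*L = 0.7 * 9.81 * 0.51 = 3.5022

3.5022 N*m


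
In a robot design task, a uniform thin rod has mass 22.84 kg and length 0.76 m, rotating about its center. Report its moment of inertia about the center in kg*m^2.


I = (1/12)*m*L^2 = (1/12)*22.84*0.76^2 = 1.0994

1.0994 kg*m^2


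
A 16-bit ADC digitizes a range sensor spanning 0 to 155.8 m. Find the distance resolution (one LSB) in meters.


res = range / 2^n = 155.8/2^16 = 155.8/65536 = 0.0024

0.0024 m


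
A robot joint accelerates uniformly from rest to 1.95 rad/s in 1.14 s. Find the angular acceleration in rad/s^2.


alpha = delta_omega / t = 1.95 / 1.14 = 1.7105

1.7105 rad/s^2


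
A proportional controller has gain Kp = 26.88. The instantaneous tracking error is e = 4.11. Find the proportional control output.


u_P = Kp * e = 26.88 * 4.11 = 110.4768

110.4768


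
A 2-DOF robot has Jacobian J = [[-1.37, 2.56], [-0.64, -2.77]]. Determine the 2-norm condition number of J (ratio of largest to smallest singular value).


JJ^T eigenvalues: trace(JJ^T) = 16.5130, det(JJ^T) = det(J)^2 = 29.52074889
s_max^2 = (16.5130 + sqrt(154.59617344))/2 = 14.47333548
s_min^2 = (16.5130 - sqrt(154.59617344))/2 = 2.03966452
kappa = s_max/s_min = sqrt(14.47333548/2.03966452) = 2.6638

2.6638


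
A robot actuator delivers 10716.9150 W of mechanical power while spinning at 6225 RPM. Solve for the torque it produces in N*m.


omega = 6225 * 2*pi/60 = 651.880476 rad/s
tau = P / omega = 10716.9150 / 651.880476 = 16.4400

16.4400 N*m


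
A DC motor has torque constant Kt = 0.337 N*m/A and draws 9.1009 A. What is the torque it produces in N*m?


tau = Kt * I = 0.337*9.1009 = 3.0670

3.0670 N*m


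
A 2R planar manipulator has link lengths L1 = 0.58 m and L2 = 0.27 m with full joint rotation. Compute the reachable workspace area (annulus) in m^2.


r_max = L1 + L2 = 0.8500, r_min = |L1 - L2| = 0.3100
A = pi*(r_max^2 - r_min^2) = pi*(0.7225 - 0.0961) = 1.9679

1.9679 m^2


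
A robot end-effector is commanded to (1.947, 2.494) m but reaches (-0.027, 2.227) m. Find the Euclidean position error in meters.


dx = -0.027 - (1.947) = -1.9740, dy = 2.227 - (2.494) = -0.2670
err = sqrt(3.896676 + 0.071289) = 1.9920

1.9920 m


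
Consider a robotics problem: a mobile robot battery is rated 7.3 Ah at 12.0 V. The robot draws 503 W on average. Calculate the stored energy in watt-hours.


E = capacity * V = 7.3*12.0 = 87.6000

87.6000 Wh


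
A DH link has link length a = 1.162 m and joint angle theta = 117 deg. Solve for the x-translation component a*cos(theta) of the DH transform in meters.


a*cos(theta) = 1.162*cos(117 deg) = -0.5275

-0.5275 m


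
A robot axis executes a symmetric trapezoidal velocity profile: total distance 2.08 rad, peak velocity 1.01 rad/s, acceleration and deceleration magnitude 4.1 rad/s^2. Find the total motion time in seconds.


t_acc = v/a = 1.01/4.1 = 0.246341 s
d_acc = v^2/(2a) = 0.124402 rad (each ramp)
d_cruise = 2.08 - 2*0.124402 = 1.831196 rad
t_cruise = 1.831196/1.01 = 1.813065 s
t_total = 2*0.246341 + 1.813065 = 2.3057

2.3057 s


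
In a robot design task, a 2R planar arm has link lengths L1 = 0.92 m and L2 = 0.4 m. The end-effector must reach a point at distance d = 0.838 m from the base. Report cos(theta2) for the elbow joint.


cos(th2) = (d^2 - L1^2 - L2^2)/(2*L1*L2) = (0.838^2 - 0.92^2 - 0.4^2)/(2*0.92*0.4) = -0.4133

-0.4133


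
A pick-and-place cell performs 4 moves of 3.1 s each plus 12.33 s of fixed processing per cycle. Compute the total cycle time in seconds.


T = 4*3.1 + 12.33 = 24.7300

24.7300 s


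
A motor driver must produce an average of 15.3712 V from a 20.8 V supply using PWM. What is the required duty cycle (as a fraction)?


D = V_avg/V_supply = 15.3712/20.8 = 0.7390

0.7390


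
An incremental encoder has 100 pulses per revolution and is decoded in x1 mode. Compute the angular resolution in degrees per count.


resolution = 360 / (PPR * 1) = 360 / 100 = 3.6000

3.6000 degrees


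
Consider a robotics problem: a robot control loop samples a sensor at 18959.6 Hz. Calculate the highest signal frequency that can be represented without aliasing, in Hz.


f_max = f_s/2 = 18959.6/2 = 9479.8000

9479.8000 Hz


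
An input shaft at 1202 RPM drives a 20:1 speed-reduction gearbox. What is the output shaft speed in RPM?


omega_out = omega_in / N = 1202 / 20 = 60.1000

60.1000 RPM


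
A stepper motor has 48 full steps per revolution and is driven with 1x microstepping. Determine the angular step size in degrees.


step = 360/(48*1) = 360/48 = 7.5000

7.5000 degrees


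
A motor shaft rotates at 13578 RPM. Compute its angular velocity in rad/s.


omega = 13578 * 2*pi/60 = 1421.8848

1421.8848 rad/s


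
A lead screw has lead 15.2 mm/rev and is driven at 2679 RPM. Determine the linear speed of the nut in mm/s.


v = lead * (RPM/60) = 15.2*2679/60 = 678.6800

678.6800 mm/s


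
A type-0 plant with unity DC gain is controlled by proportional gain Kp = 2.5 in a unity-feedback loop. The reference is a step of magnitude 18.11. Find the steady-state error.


e_ss = R/(1 + Kp) = 18.11/(1 + 2.5) = 18.11/3.5000 = 5.1743

5.1743


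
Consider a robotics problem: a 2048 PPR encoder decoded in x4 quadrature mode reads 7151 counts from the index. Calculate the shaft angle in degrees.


angle = counts * 360 / (PPR*4) = 7151 * 360 / 8192 = 314.2529

314.2529 degrees


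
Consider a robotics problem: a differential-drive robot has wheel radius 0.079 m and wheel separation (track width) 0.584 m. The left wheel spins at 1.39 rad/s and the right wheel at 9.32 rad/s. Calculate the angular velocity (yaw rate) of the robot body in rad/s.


omega = r*(wR - wL)/L = 0.079*(9.32 - (1.39))/0.584 = 1.0727

1.0727 rad/s


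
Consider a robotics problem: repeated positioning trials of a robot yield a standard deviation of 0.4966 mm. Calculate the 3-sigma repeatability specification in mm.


repeatability = 3*sigma = 3*0.4966 = 1.4898

1.4898 mm


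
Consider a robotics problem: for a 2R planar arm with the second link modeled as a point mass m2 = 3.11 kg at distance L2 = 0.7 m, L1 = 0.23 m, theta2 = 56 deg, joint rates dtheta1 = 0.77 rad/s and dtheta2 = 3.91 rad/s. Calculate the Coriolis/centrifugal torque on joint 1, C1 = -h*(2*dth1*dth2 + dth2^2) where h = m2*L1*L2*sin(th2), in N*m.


h = m2*L1*L2*sin(th2) = 3.11*0.23*0.7*sin(56 deg) = 0.415107
C1 = -h*(2*0.77*3.91 + 3.91^2) = -0.415107*21.3095 = -8.8457

-8.8457 N*m


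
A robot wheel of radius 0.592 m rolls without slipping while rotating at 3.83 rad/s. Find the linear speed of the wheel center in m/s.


v = omega * r = 3.83 * 0.592 = 2.2674

2.2674 m/s


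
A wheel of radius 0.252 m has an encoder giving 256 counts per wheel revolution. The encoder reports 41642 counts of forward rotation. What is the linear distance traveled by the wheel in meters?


revs = 41642/256 = 162.664062
d = revs * 2*pi*r = 162.664062 * 2*pi*0.252 = 257.5562

257.5562 m


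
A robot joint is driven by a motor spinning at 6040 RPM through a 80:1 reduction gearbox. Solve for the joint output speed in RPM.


omega_joint = omega_motor / N = 6040 / 80 = 75.5000

75.5000 RPM


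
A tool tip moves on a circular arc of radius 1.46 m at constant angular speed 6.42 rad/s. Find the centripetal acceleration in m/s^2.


a_c = omega^2 * r = 6.42^2 * 1.46 = 60.1759

60.1759 m/s^2


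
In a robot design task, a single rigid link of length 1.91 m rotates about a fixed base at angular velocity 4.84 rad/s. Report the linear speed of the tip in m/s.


v = L*omega = 1.91 * 4.84 = 9.2444

9.2444 m/s


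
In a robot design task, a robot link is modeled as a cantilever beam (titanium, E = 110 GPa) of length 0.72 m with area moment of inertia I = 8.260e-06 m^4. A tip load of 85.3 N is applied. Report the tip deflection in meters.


delta = F*L^3/(3*E*I) = 85.3*0.72^3/(3*1.100e+11*8.260e-06)
      = 31.8380544/2725800 = 1.1680e-05

1.1680e-05 m


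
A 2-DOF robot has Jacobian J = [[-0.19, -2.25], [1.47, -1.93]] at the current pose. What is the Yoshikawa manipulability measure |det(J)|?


det(J) = -0.19*-1.93 - (-2.25)*(1.47) = 3.6742
|det(J)| = 3.6742

3.6742


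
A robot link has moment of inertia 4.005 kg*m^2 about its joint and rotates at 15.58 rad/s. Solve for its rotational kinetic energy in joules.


KE = (1/2)*I*omega^2 = 0.5*4.005*15.58^2 = 486.0796

486.0796 J


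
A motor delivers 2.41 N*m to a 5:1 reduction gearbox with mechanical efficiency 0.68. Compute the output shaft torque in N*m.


tau_out = tau_in * N * eta = 2.41 * 5 * 0.68 = 8.1940

8.1940 N*m


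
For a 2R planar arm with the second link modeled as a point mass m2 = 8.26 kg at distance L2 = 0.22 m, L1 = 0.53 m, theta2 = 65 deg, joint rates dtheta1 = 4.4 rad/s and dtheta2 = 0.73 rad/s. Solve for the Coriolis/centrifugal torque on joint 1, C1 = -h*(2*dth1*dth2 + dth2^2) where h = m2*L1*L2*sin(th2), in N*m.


h = m2*L1*L2*sin(th2) = 8.26*0.53*0.22*sin(65 deg) = 0.872880
C1 = -h*(2*4.4*0.73 + 0.73^2) = -0.872880*6.9569 = -6.0725

-6.0725 N*m


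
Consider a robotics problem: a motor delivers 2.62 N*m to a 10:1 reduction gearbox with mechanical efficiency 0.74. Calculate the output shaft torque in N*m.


tau_out = tau_in * N * eta = 2.62 * 10 * 0.74 = 19.3880

19.3880 N*m


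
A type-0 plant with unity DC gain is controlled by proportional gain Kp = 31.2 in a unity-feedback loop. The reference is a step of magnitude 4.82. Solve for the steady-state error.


e_ss = R/(1 + Kp) = 4.82/(1 + 31.2) = 4.82/32.2000 = 0.1497

0.1497


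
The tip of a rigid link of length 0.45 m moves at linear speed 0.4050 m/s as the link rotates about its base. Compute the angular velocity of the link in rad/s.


omega = v / L = 0.4050 / 0.45 = 0.9000

0.9000 rad/s


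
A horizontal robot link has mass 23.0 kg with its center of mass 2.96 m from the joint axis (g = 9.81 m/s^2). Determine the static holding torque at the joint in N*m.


tau = m*g*L = 23.0 * 9.81 * 2.96 = 667.8648

667.8648 N*m


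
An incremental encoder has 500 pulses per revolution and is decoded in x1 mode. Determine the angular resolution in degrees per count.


resolution = 360 / (PPR * 1) = 360 / 500 = 0.7200

0.7200 degrees


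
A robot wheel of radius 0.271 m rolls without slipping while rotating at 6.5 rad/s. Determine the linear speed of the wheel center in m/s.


v = omega * r = 6.5 * 0.271 = 1.7615

1.7615 m/s


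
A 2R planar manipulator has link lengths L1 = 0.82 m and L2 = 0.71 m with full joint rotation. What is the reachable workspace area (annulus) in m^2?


r_max = L1 + L2 = 1.5300, r_min = |L1 - L2| = 0.1100
A = pi*(r_max^2 - r_min^2) = pi*(2.3409 - 0.0121) = 7.3161

7.3161 m^2


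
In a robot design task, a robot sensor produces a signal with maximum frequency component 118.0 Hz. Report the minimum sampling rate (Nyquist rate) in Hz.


f_s,min = 2*f_max = 2*118.0 = 236.0000

236.0000 Hz


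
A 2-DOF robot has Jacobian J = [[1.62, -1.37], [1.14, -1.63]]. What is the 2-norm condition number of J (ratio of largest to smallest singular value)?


JJ^T eigenvalues: trace(JJ^T) = 8.4578, det(JJ^T) = det(J)^2 = 1.16380944
s_max^2 = (8.4578 + sqrt(66.87914308))/2 = 8.31788346
s_min^2 = (8.4578 - sqrt(66.87914308))/2 = 0.13991654
kappa = s_max/s_min = sqrt(8.31788346/0.13991654) = 7.7103

7.7103


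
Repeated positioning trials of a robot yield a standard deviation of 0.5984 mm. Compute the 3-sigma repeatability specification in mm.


repeatability = 3*sigma = 3*0.5984 = 1.7952

1.7952 mm


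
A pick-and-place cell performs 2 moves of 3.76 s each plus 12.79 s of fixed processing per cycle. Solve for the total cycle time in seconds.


T = 2*3.76 + 12.79 = 20.3100

20.3100 s


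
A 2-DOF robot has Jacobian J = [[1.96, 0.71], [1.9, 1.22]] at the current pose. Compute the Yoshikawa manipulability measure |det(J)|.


det(J) = 1.96*1.22 - (0.71)*(1.9) = 1.0422
|det(J)| = 1.0422

1.0422


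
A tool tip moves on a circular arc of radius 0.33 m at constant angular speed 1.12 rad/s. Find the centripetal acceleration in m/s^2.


a_c = omega^2 * r = 1.12^2 * 0.33 = 0.4140

0.4140 m/s^2


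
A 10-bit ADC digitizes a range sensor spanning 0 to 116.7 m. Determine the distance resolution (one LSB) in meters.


res = range / 2^n = 116.7/2^10 = 116.7/1024 = 0.1140

0.1140 m


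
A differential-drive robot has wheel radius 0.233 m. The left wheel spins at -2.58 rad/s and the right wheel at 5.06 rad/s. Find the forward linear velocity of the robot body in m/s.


v = r*(wR + wL)/2 = 0.233*(5.06 + -2.58)/2 = 0.2889

0.2889 m/s


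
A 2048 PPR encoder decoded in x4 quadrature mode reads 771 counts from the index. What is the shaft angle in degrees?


angle = counts * 360 / (PPR*4) = 771 * 360 / 8192 = 33.8818

33.8818 degrees


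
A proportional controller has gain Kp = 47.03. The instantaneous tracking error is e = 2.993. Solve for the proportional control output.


u_P = Kp * e = 47.03 * 2.993 = 140.7608

140.7608


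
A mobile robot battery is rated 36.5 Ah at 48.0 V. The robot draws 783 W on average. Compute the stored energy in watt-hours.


E = capacity * V = 36.5*48.0 = 1752.0000

1752.0000 Wh


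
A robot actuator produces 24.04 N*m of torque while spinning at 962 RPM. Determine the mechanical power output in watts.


omega = 962 * 2*pi/60 = 100.740404 rad/s
P = tau * omega = 24.04 * 100.740404 = 2421.7993

2421.7993 W


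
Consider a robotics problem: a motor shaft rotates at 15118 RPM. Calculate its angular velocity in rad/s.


omega = 15118 * 2*pi/60 = 1583.1533

1583.1533 rad/s


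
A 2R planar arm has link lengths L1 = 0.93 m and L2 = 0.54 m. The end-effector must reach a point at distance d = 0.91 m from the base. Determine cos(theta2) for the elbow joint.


cos(th2) = (d^2 - L1^2 - L2^2)/(2*L1*L2) = (0.91^2 - 0.93^2 - 0.54^2)/(2*0.93*0.54) = -0.3270

-0.3270


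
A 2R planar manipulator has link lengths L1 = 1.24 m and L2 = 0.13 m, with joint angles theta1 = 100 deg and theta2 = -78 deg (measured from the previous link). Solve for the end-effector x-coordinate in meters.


x = L1*cos(th1) + L2*cos(th1+th2) = 1.24*cos(100 deg) + 0.13*cos(22 deg) = -0.0948

-0.0948 m


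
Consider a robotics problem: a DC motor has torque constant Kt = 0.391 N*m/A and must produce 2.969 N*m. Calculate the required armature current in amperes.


I = tau / Kt = 2.969/0.391 = 7.5934

7.5934 A


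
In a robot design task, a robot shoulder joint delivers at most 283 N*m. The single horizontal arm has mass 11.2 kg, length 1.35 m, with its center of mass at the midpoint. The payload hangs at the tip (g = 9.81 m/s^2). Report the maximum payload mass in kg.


tau_arm = m_arm*g*(L/2) = 11.2*9.81*1.35/2 = 74.1636 N*m
tau_payload = tau_max - tau_arm = 283 - 74.1636 = 208.8364
m_payload = tau_payload / (g*L) = 208.8364 / (9.81*1.35) = 15.7690

15.7690 kg


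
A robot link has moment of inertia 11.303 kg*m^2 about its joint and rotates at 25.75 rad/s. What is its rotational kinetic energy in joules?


KE = (1/2)*I*omega^2 = 0.5*11.303*25.75^2 = 3747.2977

3747.2977 J


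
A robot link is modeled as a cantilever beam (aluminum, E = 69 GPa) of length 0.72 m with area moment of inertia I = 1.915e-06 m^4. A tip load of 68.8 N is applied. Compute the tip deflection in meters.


delta = F*L^3/(3*E*I) = 68.8*0.72^3/(3*6.900e+10*1.915e-06)
      = 25.6794624/396405 = 6.4781e-05

6.4781e-05 m


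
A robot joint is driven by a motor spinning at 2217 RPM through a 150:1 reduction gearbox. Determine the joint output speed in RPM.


omega_joint = omega_motor / N = 2217 / 150 = 14.7800

14.7800 RPM


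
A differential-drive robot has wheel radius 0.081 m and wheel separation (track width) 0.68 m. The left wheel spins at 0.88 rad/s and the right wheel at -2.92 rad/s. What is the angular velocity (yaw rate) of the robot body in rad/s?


omega = r*(wR - wL)/L = 0.081*(-2.92 - (0.88))/0.68 = -0.4526

-0.4526 rad/s


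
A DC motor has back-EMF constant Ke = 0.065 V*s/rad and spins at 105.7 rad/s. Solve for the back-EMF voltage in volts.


V_emf = Ke * omega = 0.065*105.7 = 6.8705

6.8705 V


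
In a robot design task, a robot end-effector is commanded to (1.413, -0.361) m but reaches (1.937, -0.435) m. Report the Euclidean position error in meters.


dx = 1.937 - (1.413) = 0.5240, dy = -0.435 - (-0.361) = -0.0740
err = sqrt(0.274576 + 0.005476) = 0.5292

0.5292 m


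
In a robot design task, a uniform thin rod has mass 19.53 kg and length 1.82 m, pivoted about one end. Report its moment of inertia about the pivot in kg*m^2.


I = (1/3)*m*L^2 = (1/3)*19.53*1.82^2 = 21.5637

21.5637 kg*m^2


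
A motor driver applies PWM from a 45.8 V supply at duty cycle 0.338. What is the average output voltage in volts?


V_avg = V_supply * D = 45.8*0.338 = 15.4804

15.4804 V


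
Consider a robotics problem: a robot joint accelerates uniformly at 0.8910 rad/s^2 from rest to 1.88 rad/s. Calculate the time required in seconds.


t = delta_omega / alpha = 1.88 / 0.8910 = 2.1100

2.1100 s


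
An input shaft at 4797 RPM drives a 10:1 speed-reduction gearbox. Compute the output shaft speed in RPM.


omega_out = omega_in / N = 4797 / 10 = 479.7000

479.7000 RPM


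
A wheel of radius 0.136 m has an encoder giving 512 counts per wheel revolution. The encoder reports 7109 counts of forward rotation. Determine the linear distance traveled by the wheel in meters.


revs = 7109/512 = 13.884766
d = revs * 2*pi*r = 13.884766 * 2*pi*0.136 = 11.8647

11.8647 m


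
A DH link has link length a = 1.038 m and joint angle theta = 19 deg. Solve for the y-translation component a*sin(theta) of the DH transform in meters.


a*sin(theta) = 1.038*sin(19 deg) = 0.3379

0.3379 m


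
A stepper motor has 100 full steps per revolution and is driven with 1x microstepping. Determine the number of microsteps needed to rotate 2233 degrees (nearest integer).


step_size = 360/(100*1) = 360/100 = 3.600000 deg
n = 2233/(360/100) = 2233*100/360 = 620.2778 -> 620

620 steps


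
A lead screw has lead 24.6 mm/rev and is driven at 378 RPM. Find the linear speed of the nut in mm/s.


v = lead * (RPM/60) = 24.6*378/60 = 154.9800

154.9800 mm/s


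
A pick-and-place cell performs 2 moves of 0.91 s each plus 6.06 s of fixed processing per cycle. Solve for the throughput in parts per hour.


T_cycle = 2*0.91 + 6.06 = 7.8800 s
rate = 3600/T = 456.8528

456.8528 parts/hour


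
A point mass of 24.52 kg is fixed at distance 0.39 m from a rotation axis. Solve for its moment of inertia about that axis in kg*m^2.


I = m*r^2 = 24.52*0.39^2 = 3.7295

3.7295 kg*m^2


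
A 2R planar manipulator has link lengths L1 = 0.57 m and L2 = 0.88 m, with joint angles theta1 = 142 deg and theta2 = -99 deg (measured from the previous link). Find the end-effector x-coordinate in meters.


x = L1*cos(th1) + L2*cos(th1+th2) = 0.57*cos(142 deg) + 0.88*cos(43 deg) = 0.1944

0.1944 m


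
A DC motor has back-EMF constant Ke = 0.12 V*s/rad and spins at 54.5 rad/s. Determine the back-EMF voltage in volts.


V_emf = Ke * omega = 0.12*54.5 = 6.5400

6.5400 V


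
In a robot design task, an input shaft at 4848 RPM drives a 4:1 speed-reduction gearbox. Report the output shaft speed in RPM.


omega_out = omega_in / N = 4848 / 4 = 1212.0000

1212.0000 RPM


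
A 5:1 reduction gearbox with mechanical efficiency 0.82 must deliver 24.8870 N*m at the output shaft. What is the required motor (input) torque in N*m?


tau_in = tau_out / (N * eta) = 24.8870 / (5 * 0.82) = 6.0700

6.0700 N*m


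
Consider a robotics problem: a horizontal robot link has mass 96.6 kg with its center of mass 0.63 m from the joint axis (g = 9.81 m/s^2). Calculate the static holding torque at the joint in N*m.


tau = m*g*L = 96.6 * 9.81 * 0.63 = 597.0170

597.0170 N*m


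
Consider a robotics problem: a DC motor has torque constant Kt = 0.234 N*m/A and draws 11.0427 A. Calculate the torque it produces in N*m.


tau = Kt * I = 0.234*11.0427 = 2.5840

2.5840 N*m


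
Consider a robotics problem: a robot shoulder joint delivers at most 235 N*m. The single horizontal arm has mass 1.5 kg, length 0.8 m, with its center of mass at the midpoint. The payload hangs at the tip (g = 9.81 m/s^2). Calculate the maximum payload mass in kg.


tau_arm = m_arm*g*(L/2) = 1.5*9.81*0.8/2 = 5.8860 N*m
tau_payload = tau_max - tau_arm = 235 - 5.8860 = 229.1140
m_payload = tau_payload / (g*L) = 229.1140 / (9.81*0.8) = 29.1939

29.1939 kg


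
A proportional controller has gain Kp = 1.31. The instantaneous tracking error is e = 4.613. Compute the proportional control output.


u_P = Kp * e = 1.31 * 4.613 = 6.0430

6.0430


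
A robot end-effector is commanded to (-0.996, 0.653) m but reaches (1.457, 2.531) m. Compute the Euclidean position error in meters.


dx = 1.457 - (-0.996) = 2.4530, dy = 2.531 - (0.653) = 1.8780
err = sqrt(6.017209 + 3.526884) = 3.0894

3.0894 m


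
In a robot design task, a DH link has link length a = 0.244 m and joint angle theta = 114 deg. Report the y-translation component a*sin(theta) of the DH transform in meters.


a*sin(theta) = 0.244*sin(114 deg) = 0.2229

0.2229 m


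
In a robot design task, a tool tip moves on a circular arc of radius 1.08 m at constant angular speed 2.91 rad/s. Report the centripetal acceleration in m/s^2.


a_c = omega^2 * r = 2.91^2 * 1.08 = 9.1455

9.1455 m/s^2


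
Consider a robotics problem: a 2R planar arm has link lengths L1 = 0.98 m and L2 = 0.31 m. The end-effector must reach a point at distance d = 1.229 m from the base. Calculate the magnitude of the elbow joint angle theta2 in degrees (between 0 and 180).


cos(th2) = (d^2 - L1^2 - L2^2)/(2*L1*L2) = (1.229^2 - 0.98^2 - 0.31^2)/(2*0.98*0.31) = 0.74710500
th2 = acos(0.74710500) = 41.6598 deg

41.6598 degrees


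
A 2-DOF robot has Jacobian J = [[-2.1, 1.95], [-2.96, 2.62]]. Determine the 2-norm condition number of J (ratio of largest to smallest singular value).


JJ^T eigenvalues: trace(JJ^T) = 23.8385, det(JJ^T) = det(J)^2 = 0.07290000
s_max^2 = (23.8385 + sqrt(567.98248225))/2 = 23.83544153
s_min^2 = (23.8385 - sqrt(567.98248225))/2 = 0.00305847
kappa = s_max/s_min = sqrt(23.83544153/0.00305847) = 88.2794

88.2794


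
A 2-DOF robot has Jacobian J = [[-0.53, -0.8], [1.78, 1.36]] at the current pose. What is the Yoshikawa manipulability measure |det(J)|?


det(J) = -0.53*1.36 - (-0.8)*(1.78) = 0.7032
|det(J)| = 0.7032

0.7032


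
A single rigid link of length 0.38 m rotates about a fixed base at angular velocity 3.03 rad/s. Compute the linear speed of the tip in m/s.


v = L*omega = 0.38 * 3.03 = 1.1514

1.1514 m/s


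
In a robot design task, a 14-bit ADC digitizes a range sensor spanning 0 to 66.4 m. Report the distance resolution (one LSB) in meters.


res = range / 2^n = 66.4/2^14 = 66.4/16384 = 0.0041

0.0041 m


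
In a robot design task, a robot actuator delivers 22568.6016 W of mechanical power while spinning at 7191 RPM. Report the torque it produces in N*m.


omega = 7191 * 2*pi/60 = 753.039759 rad/s
tau = P / omega = 22568.6016 / 753.039759 = 29.9700

29.9700 N*m


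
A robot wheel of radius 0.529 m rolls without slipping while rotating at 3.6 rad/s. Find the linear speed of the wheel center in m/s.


v = omega * r = 3.6 * 0.529 = 1.9044

1.9044 m/s


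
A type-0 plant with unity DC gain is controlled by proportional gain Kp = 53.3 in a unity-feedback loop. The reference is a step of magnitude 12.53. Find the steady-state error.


e_ss = R/(1 + Kp) = 12.53/(1 + 53.3) = 12.53/54.3000 = 0.2308

0.2308


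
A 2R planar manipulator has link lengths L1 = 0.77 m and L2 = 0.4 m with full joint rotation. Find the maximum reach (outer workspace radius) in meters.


r_max = L1 + L2 = 0.77 + 0.4 = 1.1700

1.1700 m


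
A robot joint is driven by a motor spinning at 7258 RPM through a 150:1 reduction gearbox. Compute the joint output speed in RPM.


omega_joint = omega_motor / N = 7258 / 150 = 48.3867

48.3867 RPM


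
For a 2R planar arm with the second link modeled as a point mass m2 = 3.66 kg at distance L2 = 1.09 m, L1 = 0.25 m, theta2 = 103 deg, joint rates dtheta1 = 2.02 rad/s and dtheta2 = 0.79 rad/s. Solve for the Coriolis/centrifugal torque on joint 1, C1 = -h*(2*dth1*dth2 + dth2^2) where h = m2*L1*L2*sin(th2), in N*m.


h = m2*L1*L2*sin(th2) = 3.66*0.25*1.09*sin(103 deg) = 0.971788
C1 = -h*(2*2.02*0.79 + 0.79^2) = -0.971788*3.8157 = -3.7081

-3.7081 N*m


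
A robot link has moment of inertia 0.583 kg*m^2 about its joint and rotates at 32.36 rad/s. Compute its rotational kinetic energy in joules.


KE = (1/2)*I*omega^2 = 0.5*0.583*32.36^2 = 305.2499

305.2499 J


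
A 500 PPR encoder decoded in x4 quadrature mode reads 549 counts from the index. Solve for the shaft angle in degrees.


angle = counts * 360 / (PPR*4) = 549 * 360 / 2000 = 98.8200

98.8200 degrees


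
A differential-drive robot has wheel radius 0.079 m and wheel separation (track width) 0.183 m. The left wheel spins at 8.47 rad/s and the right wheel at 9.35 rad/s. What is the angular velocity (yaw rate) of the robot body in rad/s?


omega = r*(wR - wL)/L = 0.079*(9.35 - (8.47))/0.183 = 0.3799

0.3799 rad/s


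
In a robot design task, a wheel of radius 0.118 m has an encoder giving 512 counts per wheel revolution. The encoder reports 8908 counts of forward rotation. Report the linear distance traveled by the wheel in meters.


revs = 8908/512 = 17.398438
d = revs * 2*pi*r = 17.398438 * 2*pi*0.118 = 12.8995

12.8995 m


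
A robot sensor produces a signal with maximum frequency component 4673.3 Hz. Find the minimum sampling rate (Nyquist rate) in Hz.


f_s,min = 2*f_max = 2*4673.3 = 9346.6000

9346.6000 Hz


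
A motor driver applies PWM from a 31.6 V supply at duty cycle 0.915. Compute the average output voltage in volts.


V_avg = V_supply * D = 31.6*0.915 = 28.9140

28.9140 V


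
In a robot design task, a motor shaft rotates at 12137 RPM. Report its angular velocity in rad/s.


omega = 12137 * 2*pi/60 = 1270.9837

1270.9837 rad/s


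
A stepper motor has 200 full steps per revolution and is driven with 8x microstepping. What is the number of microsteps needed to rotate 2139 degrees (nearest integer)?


step_size = 360/(200*8) = 360/1600 = 0.225000 deg
n = 2139/(360/1600) = 2139*1600/360 = 9506.6667 -> 9507

9507 steps


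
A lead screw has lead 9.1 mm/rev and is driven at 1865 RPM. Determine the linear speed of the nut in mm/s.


v = lead * (RPM/60) = 9.1*1865/60 = 282.8583

282.8583 mm/s


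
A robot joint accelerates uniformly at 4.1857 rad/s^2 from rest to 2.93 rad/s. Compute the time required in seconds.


t = delta_omega / alpha = 2.93 / 4.1857 = 0.7000

0.7000 s


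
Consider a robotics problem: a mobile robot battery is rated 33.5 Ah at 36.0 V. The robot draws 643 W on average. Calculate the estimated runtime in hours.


E = 33.5*36.0 = 1206.0000 Wh
t = E/P = 1206.0000/643 = 1.8756

1.8756 hours


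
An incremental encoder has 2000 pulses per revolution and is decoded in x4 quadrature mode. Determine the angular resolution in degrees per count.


resolution = 360 / (PPR * 4) = 360 / 8000 = 0.0450

0.0450 degrees


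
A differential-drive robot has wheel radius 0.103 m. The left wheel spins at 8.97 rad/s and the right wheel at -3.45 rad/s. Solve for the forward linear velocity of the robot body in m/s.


v = r*(wR + wL)/2 = 0.103*(-3.45 + 8.97)/2 = 0.2843

0.2843 m/s


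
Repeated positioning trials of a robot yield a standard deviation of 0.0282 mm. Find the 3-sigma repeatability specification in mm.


repeatability = 3*sigma = 3*0.0282 = 0.0846

0.0846 mm


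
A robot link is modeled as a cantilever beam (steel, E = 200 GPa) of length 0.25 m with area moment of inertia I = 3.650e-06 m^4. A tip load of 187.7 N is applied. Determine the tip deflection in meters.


delta = F*L^3/(3*E*I) = 187.7*0.25^3/(3*2.000e+11*3.650e-06)
      = 2.9328125/2190000 = 1.3392e-06

1.3392e-06 m


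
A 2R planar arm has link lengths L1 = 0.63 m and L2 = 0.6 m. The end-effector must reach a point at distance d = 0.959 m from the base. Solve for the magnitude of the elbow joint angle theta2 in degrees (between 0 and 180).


cos(th2) = (d^2 - L1^2 - L2^2)/(2*L1*L2) = (0.959^2 - 0.63^2 - 0.6^2)/(2*0.63*0.6) = 0.21531878
th2 = acos(0.21531878) = 77.5658 deg

77.5658 degrees


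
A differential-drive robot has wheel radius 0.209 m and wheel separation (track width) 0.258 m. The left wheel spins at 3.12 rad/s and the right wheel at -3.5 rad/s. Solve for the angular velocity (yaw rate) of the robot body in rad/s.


omega = r*(wR - wL)/L = 0.209*(-3.5 - (3.12))/0.258 = -5.3627

-5.3627 rad/s


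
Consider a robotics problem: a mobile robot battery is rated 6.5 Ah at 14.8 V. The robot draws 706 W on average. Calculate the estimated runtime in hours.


E = 6.5*14.8 = 96.2000 Wh
t = E/P = 96.2000/706 = 0.1363

0.1363 hours


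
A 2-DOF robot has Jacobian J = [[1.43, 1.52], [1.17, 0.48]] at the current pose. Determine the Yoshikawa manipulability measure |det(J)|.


det(J) = 1.43*0.48 - (1.52)*(1.17) = -1.0920
|det(J)| = 1.0920

1.0920


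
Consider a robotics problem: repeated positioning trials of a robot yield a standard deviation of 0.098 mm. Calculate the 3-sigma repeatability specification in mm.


repeatability = 3*sigma = 3*0.098 = 0.2940

0.2940 mm


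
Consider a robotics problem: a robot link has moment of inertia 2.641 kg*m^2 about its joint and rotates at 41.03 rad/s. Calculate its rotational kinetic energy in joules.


KE = (1/2)*I*omega^2 = 0.5*2.641*41.03^2 = 2223.0101

2223.0101 J


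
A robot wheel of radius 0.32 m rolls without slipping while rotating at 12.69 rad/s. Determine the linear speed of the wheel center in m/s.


v = omega * r = 12.69 * 0.32 = 4.0608

4.0608 m/s


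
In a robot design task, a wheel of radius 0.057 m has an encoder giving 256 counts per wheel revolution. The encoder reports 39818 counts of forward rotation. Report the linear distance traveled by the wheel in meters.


revs = 39818/256 = 155.539062
d = revs * 2*pi*r = 155.539062 * 2*pi*0.057 = 55.7050

55.7050 m


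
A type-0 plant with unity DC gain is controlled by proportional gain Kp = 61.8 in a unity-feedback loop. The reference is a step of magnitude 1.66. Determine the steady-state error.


e_ss = R/(1 + Kp) = 1.66/(1 + 61.8) = 1.66/62.8000 = 0.0264

0.0264


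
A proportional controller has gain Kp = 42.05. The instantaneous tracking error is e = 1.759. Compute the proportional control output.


u_P = Kp * e = 42.05 * 1.759 = 73.9659

73.9659


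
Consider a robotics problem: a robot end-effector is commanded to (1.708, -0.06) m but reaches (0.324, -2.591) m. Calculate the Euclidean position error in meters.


dx = 0.324 - (1.708) = -1.3840, dy = -2.591 - (-0.06) = -2.5310
err = sqrt(1.915456 + 6.405961) = 2.8847

2.8847 m


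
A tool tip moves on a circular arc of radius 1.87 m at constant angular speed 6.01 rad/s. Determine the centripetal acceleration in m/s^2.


a_c = omega^2 * r = 6.01^2 * 1.87 = 67.5446

67.5446 m/s^2


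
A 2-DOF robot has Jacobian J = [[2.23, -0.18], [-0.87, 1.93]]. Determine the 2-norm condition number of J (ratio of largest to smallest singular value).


JJ^T eigenvalues: trace(JJ^T) = 9.4871, det(JJ^T) = det(J)^2 = 17.20009729
s_max^2 = (9.4871 + sqrt(21.20467725))/2 = 7.04597683
s_min^2 = (9.4871 - sqrt(21.20467725))/2 = 2.44112317
kappa = s_max/s_min = sqrt(7.04597683/2.44112317) = 1.6989

1.6989


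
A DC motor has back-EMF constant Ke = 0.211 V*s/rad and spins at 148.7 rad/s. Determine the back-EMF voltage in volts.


V_emf = Ke * omega = 0.211*148.7 = 31.3757

31.3757 V


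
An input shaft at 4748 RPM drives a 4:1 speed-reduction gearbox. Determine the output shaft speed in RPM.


omega_out = omega_in / N = 4748 / 4 = 1187.0000

1187.0000 RPM


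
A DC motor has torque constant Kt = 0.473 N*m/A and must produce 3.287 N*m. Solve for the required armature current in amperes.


I = tau / Kt = 3.287/0.473 = 6.9493

6.9493 A


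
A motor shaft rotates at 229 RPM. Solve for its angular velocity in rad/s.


omega = 229 * 2*pi/60 = 23.9808

23.9808 rad/s


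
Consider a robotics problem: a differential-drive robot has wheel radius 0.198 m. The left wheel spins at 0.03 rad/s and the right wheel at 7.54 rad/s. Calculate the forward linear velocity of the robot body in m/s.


v = r*(wR + wL)/2 = 0.198*(7.54 + 0.03)/2 = 0.7494

0.7494 m/s


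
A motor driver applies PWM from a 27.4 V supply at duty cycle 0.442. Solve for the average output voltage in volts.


V_avg = V_supply * D = 27.4*0.442 = 12.1108

12.1108 V


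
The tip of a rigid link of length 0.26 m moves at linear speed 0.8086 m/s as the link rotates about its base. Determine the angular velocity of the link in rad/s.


omega = v / L = 0.8086 / 0.26 = 3.1100

3.1100 rad/s


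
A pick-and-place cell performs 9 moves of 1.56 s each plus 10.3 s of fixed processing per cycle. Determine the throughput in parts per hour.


T_cycle = 9*1.56 + 10.3 = 24.3400 s
rate = 3600/T = 147.9047

147.9047 parts/hour


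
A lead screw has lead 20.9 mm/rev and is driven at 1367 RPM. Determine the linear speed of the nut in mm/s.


v = lead * (RPM/60) = 20.9*1367/60 = 476.1717

476.1717 mm/s


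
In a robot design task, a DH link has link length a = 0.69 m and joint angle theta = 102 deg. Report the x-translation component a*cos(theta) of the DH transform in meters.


a*cos(theta) = 0.69*cos(102 deg) = -0.1435

-0.1435 m


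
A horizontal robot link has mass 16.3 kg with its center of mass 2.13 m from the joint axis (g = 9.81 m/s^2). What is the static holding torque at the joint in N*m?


tau = m*g*L = 16.3 * 9.81 * 2.13 = 340.5934

340.5934 N*m


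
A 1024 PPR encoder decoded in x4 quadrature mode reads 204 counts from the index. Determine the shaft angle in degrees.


angle = counts * 360 / (PPR*4) = 204 * 360 / 4096 = 17.9297

17.9297 degrees


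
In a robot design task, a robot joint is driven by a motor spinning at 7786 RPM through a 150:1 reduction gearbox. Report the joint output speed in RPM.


omega_joint = omega_motor / N = 7786 / 150 = 51.9067

51.9067 RPM


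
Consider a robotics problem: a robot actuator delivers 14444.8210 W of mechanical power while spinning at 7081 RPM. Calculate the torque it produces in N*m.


omega = 7081 * 2*pi/60 = 741.520586 rad/s
tau = P / omega = 14444.8210 / 741.520586 = 19.4800

19.4800 N*m


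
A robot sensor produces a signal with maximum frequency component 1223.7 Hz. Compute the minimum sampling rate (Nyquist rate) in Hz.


f_s,min = 2*f_max = 2*1223.7 = 2447.4000

2447.4000 Hz


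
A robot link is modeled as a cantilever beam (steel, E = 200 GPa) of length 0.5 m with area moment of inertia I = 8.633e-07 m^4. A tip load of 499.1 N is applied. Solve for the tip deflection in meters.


delta = F*L^3/(3*E*I) = 499.1*0.5^3/(3*2.000e+11*8.633e-07)
      = 62.3875/517980 = 1.2044e-04

1.2044e-04 m


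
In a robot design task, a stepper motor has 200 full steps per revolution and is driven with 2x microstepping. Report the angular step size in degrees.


step = 360/(200*2) = 360/400 = 0.9000

0.9000 degrees


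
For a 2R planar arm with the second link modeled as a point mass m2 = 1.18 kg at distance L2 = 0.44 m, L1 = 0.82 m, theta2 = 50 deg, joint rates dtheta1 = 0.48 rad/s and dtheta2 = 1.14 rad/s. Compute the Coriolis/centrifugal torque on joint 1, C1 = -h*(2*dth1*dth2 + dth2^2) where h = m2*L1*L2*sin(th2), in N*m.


h = m2*L1*L2*sin(th2) = 1.18*0.82*0.44*sin(50 deg) = 0.326139
C1 = -h*(2*0.48*1.14 + 1.14^2) = -0.326139*2.3940 = -0.7808

-0.7808 N*m


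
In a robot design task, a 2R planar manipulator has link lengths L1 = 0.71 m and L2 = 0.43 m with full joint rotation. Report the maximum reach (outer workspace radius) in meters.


r_max = L1 + L2 = 0.71 + 0.43 = 1.1400

1.1400 m


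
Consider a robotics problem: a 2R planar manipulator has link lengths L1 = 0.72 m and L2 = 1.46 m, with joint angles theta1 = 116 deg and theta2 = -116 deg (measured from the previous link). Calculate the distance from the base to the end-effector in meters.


x = L1*cos(th1) + L2*cos(th1+th2) = 1.144373
y = L1*sin(th1) + L2*sin(th1+th2) = 0.647132
d = sqrt(x^2 + y^2) = sqrt(1.309590 + 0.418780) = 1.3147

1.3147 m


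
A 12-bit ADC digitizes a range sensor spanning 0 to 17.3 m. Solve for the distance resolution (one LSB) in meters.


res = range / 2^n = 17.3/2^12 = 17.3/4096 = 0.0042

0.0042 m


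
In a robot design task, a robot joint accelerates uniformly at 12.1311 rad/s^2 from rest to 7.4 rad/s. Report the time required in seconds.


t = delta_omega / alpha = 7.4 / 12.1311 = 0.6100

0.6100 s


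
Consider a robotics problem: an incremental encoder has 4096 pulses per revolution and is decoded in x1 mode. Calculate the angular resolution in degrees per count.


resolution = 360 / (PPR * 1) = 360 / 4096 = 0.0879

0.0879 degrees


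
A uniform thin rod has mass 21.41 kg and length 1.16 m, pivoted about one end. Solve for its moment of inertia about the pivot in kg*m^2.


I = (1/3)*m*L^2 = (1/3)*21.41*1.16^2 = 9.6031

9.6031 kg*m^2


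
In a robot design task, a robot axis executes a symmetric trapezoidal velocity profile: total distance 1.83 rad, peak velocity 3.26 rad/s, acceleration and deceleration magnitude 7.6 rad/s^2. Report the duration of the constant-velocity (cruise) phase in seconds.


t_acc = v/a = 0.428947 s, d_acc = v^2/(2a) = 0.699184 rad each
d_cruise = 1.83 - 2*0.699184 = 0.431632 rad
t_cruise = d_cruise/v = 0.431632/3.26 = 0.1324

0.1324 s


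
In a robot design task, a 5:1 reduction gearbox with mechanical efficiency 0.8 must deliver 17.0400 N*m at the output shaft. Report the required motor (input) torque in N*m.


tau_in = tau_out / (N * eta) = 17.0400 / (5 * 0.8) = 4.2600

4.2600 N*m


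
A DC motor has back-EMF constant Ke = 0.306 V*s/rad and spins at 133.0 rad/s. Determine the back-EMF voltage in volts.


V_emf = Ke * omega = 0.306*133.0 = 40.6980

40.6980 V


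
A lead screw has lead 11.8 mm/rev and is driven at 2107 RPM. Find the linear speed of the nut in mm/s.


v = lead * (RPM/60) = 11.8*2107/60 = 414.3767

414.3767 mm/s
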